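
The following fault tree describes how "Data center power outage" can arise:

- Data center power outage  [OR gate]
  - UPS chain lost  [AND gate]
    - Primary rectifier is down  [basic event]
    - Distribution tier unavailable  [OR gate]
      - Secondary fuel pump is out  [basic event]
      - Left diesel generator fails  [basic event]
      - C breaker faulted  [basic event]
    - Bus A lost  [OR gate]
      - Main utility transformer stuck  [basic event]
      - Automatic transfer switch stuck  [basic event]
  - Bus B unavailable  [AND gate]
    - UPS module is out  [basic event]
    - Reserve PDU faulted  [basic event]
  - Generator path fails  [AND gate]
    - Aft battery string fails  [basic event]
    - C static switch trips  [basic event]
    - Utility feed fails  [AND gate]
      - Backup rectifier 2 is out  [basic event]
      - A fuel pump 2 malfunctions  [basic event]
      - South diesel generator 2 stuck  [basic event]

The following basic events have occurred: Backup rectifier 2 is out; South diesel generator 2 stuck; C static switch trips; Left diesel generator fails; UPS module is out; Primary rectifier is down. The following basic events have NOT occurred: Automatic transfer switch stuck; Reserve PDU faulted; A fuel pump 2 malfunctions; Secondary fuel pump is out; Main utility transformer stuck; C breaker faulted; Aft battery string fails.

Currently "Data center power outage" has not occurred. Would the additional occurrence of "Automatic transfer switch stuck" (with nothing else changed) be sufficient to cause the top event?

Yes

Counterfactual: set "Automatic transfer switch stuck" to occurred.
Distribution tier unavailable [OR]: Secondary fuel pump is out=not, Left diesel generator fails=occurs, C breaker faulted=not → at least one input occurs → occurs.
Bus A lost [OR]: Main utility transformer stuck=not, Automatic transfer switch stuck=occurs → at least one input occurs → occurs.
UPS chain lost [AND]: Primary rectifier is down=occurs, Distribution tier unavailable=occurs, Bus A lost=occurs → all inputs occur → occurs.
Bus B unavailable [AND]: UPS module is out=occurs, Reserve PDU faulted=not → not all inputs occur → does not occur.
Utility feed fails [AND]: Backup rectifier 2 is out=occurs, A fuel pump 2 malfunctions=not, South diesel generator 2 stuck=occurs → not all inputs occur → does not occur.
Generator path fails [AND]: Aft battery string fails=not, C static switch trips=occurs, Utility feed fails=not → not all inputs occur → does not occur.
Data center power outage [OR]: UPS chain lost=occurs, Bus B unavailable=not, Generator path fails=not → at least one input occurs → occurs.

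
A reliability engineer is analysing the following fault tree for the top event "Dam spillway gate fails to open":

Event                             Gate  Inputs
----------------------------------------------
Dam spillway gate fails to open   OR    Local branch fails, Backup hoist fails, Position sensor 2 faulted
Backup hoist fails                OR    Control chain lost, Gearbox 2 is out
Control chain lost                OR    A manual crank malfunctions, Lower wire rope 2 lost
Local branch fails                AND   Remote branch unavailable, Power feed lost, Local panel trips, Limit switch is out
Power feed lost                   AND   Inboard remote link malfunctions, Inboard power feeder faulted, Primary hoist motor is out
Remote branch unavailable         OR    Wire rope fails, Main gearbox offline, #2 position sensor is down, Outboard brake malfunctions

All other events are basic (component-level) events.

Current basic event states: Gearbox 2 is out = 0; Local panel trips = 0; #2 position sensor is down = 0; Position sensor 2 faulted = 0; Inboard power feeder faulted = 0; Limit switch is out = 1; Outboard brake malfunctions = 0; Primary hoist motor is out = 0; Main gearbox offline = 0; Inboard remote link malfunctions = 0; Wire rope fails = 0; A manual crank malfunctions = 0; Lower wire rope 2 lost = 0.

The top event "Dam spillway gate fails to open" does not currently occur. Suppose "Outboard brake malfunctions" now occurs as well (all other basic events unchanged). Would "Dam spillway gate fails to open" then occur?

Counterfactual: set "Outboard brake malfunctions" to occurred.
Remote branch unavailable [OR]: Wire rope fails=not, Main gearbox offline=not, #2 position sensor is down=not, Outboard brake malfunctions=occurs → at least one input occurs → occurs.
Power feed lost [AND]: Inboard remote link malfunctions=not, Inboard power feeder faulted=not, Primary hoist motor is out=not → not all inputs occur → does not occur.
Local branch fails [AND]: Remote branch unavailable=occurs, Power feed lost=not, Local panel trips=not, Limit switch is out=occurs → not all inputs occur → does not occur.
Control chain lost [OR]: A manual crank malfunctions=not, Lower wire rope 2 lost=not → no input occurs → does not occur.
Backup hoist fails [OR]: Control chain lost=not, Gearbox 2 is out=not → no input occurs → does not occur.
Dam spillway gate fails to open [OR]: Local branch fails=not, Backup hoist fails=not, Position sensor 2 faulted=not → no input occurs → does not occur.

No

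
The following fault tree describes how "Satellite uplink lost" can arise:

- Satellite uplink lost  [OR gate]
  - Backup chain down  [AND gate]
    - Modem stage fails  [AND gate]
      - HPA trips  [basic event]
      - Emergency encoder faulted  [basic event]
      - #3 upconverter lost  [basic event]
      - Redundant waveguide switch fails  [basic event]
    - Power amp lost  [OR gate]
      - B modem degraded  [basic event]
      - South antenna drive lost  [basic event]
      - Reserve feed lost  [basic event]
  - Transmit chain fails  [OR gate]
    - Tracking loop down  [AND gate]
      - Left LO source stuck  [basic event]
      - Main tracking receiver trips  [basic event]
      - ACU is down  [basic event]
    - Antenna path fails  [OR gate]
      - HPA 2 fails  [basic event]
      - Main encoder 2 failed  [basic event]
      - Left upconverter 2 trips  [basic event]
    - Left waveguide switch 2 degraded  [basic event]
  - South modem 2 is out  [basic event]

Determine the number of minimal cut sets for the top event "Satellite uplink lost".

9

Modem stage fails [AND]: one cut set from each child combined → 1 × 1 × 1 × 1 = 1 cut set(s).
Power amp lost [OR]: union of children's cut sets → 3 cut set(s).
Backup chain down [AND]: one cut set from each child combined → 1 × 3 = 3 cut set(s).
Tracking loop down [AND]: one cut set from each child combined → 1 × 1 × 1 = 1 cut set(s).
Antenna path fails [OR]: union of children's cut sets → 3 cut set(s).
Transmit chain fails [OR]: union of children's cut sets → 5 cut set(s).
Satellite uplink lost [OR]: union of children's cut sets → 9 cut set(s).
Minimal cut sets: {#3 upconverter lost, B modem degraded, Emergency encoder faulted, HPA trips, Redundant waveguide switch fails}; {#3 upconverter lost, Emergency encoder faulted, HPA trips, Redundant waveguide switch fails, South antenna drive lost}; {#3 upconverter lost, Emergency encoder faulted, HPA trips, Redundant waveguide switch fails, Reserve feed lost}; {ACU is down, Left LO source stuck, Main tracking receiver trips}; {HPA 2 fails}; {Main encoder 2 failed}; {Left upconverter 2 trips}; {Left waveguide switch 2 degraded}; {South modem 2 is out}.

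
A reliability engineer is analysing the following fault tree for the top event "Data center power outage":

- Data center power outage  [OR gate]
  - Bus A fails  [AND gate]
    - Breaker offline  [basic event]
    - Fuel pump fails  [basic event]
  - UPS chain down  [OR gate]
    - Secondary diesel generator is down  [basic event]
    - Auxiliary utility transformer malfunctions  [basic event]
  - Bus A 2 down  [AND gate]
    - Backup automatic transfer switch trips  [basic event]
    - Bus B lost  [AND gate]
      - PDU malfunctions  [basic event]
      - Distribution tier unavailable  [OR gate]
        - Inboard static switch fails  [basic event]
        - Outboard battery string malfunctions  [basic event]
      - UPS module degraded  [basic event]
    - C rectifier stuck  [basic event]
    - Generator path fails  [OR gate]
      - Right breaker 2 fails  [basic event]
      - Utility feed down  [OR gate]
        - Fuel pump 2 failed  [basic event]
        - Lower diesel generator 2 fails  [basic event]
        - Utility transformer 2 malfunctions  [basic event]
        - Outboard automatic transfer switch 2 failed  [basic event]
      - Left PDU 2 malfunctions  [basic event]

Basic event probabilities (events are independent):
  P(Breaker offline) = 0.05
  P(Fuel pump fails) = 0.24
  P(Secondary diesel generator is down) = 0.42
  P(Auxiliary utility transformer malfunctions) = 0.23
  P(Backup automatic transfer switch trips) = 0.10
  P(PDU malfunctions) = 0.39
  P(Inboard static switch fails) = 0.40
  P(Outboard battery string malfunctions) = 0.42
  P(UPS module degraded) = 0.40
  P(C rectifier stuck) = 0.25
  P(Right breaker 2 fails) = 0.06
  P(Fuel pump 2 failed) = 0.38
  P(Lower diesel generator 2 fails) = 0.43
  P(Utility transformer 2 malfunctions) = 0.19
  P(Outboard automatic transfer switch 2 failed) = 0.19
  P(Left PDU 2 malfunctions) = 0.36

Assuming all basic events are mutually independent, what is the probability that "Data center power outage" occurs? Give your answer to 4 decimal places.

0.5597

P(Bus A fails) [AND] = 0.05 × 0.24 = 0.012000
P(UPS chain down) [OR] = 1 − (1−0.42) × (1−0.23) = 0.553400
P(Distribution tier unavailable) [OR] = 1 − (1−0.40) × (1−0.42) = 0.652000
P(Bus B lost) [AND] = 0.39 × 0.652000 × 0.40 = 0.101712
P(Utility feed down) [OR] = 1 − (1−0.38) × (1−0.43) × (1−0.19) × (1−0.19) = 0.768134
P(Generator path fails) [OR] = 1 − (1−0.06) × (1−0.768134) × (1−0.36) = 0.860509
P(Bus A 2 down) [AND] = 0.10 × 0.101712 × 0.25 × 0.860509 = 0.002188
P(Data center power outage) [OR] = 1 − (1−0.012000) × (1−0.553400) × (1−0.002188) = 0.559725
Rounded to 4 decimal places: P(Data center power outage) ≈ 0.5597.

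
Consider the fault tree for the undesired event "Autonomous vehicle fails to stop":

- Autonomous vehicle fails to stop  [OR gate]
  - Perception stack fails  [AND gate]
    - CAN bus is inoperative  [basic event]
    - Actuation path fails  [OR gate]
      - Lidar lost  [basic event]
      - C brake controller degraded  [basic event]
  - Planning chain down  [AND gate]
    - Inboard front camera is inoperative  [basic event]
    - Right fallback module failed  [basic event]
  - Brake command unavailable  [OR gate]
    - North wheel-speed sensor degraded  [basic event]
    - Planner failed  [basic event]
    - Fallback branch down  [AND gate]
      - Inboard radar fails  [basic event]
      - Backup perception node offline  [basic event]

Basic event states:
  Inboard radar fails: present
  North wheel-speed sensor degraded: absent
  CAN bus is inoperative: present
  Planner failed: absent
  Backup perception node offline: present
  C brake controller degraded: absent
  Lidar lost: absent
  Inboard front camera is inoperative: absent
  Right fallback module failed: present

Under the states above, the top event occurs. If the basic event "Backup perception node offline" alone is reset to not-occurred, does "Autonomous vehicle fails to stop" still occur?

Counterfactual: set "Backup perception node offline" to not occurred.
Actuation path fails [OR]: Lidar lost=not, C brake controller degraded=not → no input occurs → does not occur.
Perception stack fails [AND]: CAN bus is inoperative=occurs, Actuation path fails=not → not all inputs occur → does not occur.
Planning chain down [AND]: Inboard front camera is inoperative=not, Right fallback module failed=occurs → not all inputs occur → does not occur.
Fallback branch down [AND]: Inboard radar fails=occurs, Backup perception node offline=not → not all inputs occur → does not occur.
Brake command unavailable [OR]: North wheel-speed sensor degraded=not, Planner failed=not, Fallback branch down=not → no input occurs → does not occur.
Autonomous vehicle fails to stop [OR]: Perception stack fails=not, Planning chain down=not, Brake command unavailable=not → no input occurs → does not occur.

No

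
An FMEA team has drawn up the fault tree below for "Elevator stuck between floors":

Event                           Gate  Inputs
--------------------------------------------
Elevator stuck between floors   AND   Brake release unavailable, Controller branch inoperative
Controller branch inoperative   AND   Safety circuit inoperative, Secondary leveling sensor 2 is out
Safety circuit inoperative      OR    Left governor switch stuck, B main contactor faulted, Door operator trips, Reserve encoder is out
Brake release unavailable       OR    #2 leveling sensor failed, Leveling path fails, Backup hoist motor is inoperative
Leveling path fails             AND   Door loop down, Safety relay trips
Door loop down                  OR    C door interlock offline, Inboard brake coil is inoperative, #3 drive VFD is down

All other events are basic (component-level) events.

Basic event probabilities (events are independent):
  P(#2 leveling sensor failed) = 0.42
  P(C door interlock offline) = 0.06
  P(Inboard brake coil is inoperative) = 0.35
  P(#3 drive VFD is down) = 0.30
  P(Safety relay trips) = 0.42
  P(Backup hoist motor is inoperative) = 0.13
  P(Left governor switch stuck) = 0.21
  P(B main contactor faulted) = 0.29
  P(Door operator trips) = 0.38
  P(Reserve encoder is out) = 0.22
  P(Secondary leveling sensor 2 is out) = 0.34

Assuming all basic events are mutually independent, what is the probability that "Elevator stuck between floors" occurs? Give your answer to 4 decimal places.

0.1528

P(Door loop down) [OR] = 1 − (1−0.06) × (1−0.35) × (1−0.30) = 0.572300
P(Leveling path fails) [AND] = 0.572300 × 0.42 = 0.240366
P(Brake release unavailable) [OR] = 1 − (1−0.42) × (1−0.240366) × (1−0.13) = 0.616689
P(Safety circuit inoperative) [OR] = 1 − (1−0.21) × (1−0.29) × (1−0.38) × (1−0.22) = 0.728749
P(Controller branch inoperative) [AND] = 0.728749 × 0.34 = 0.247775
P(Elevator stuck between floors) [AND] = 0.616689 × 0.247775 = 0.152800
Rounded to 4 decimal places: P(Elevator stuck between floors) ≈ 0.1528.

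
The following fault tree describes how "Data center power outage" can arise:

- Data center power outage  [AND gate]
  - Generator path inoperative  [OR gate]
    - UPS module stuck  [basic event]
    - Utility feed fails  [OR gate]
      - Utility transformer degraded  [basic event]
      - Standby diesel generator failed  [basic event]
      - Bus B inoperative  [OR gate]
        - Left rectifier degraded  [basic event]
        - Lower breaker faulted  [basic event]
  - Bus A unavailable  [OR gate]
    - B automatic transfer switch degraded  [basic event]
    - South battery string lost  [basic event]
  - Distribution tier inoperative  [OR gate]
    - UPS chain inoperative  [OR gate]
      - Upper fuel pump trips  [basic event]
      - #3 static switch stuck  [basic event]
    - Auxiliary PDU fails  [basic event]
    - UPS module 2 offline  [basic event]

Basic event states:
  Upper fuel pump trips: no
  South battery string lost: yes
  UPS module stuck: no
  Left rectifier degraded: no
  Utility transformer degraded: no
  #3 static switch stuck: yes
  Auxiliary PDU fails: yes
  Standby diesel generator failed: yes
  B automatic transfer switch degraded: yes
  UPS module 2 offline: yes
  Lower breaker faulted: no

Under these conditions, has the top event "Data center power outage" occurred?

Bus B inoperative [OR]: Left rectifier degraded=not, Lower breaker faulted=not → no input occurs → does not occur.
Utility feed fails [OR]: Utility transformer degraded=not, Standby diesel generator failed=occurs, Bus B inoperative=not → at least one input occurs → occurs.
Generator path inoperative [OR]: UPS module stuck=not, Utility feed fails=occurs → at least one input occurs → occurs.
Bus A unavailable [OR]: B automatic transfer switch degraded=occurs, South battery string lost=occurs → at least one input occurs → occurs.
UPS chain inoperative [OR]: Upper fuel pump trips=not, #3 static switch stuck=occurs → at least one input occurs → occurs.
Distribution tier inoperative [OR]: UPS chain inoperative=occurs, Auxiliary PDU fails=occurs, UPS module 2 offline=occurs → at least one input occurs → occurs.
Data center power outage [AND]: Generator path inoperative=occurs, Bus A unavailable=occurs, Distribution tier inoperative=occurs → all inputs occur → occurs.

Yes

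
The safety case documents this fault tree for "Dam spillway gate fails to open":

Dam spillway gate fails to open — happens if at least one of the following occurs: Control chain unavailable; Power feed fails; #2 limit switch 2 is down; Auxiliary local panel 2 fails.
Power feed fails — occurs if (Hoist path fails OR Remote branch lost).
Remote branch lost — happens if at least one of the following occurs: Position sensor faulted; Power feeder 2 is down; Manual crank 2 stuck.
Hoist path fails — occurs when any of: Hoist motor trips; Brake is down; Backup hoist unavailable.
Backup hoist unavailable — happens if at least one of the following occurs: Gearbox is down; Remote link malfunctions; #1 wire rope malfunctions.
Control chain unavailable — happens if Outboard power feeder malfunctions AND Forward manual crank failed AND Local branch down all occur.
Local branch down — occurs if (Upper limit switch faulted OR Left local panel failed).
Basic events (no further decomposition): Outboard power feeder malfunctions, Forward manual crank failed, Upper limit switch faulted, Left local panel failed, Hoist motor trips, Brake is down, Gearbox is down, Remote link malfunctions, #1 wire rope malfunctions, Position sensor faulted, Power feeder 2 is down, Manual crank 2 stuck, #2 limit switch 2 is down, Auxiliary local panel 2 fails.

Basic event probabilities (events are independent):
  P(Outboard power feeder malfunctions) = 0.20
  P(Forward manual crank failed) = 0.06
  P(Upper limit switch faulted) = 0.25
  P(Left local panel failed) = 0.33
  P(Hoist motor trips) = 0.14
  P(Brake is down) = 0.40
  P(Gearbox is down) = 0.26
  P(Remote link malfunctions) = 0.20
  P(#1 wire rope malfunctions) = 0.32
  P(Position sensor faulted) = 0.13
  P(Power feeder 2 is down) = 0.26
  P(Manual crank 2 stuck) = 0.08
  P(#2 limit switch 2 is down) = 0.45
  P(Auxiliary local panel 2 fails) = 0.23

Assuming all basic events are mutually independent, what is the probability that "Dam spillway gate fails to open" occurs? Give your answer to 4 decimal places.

0.9482

P(Local branch down) [OR] = 1 − (1−0.25) × (1−0.33) = 0.497500
P(Control chain unavailable) [AND] = 0.20 × 0.06 × 0.497500 = 0.005970
P(Backup hoist unavailable) [OR] = 1 − (1−0.26) × (1−0.20) × (1−0.32) = 0.597440
P(Hoist path fails) [OR] = 1 − (1−0.14) × (1−0.40) × (1−0.597440) = 0.792279
P(Remote branch lost) [OR] = 1 − (1−0.13) × (1−0.26) × (1−0.08) = 0.407704
P(Power feed fails) [OR] = 1 − (1−0.792279) × (1−0.407704) = 0.876968
P(Dam spillway gate fails to open) [OR] = 1 − (1−0.005970) × (1−0.876968) × (1−0.45) × (1−0.23) = 0.948207
Rounded to 4 decimal places: P(Dam spillway gate fails to open) ≈ 0.9482.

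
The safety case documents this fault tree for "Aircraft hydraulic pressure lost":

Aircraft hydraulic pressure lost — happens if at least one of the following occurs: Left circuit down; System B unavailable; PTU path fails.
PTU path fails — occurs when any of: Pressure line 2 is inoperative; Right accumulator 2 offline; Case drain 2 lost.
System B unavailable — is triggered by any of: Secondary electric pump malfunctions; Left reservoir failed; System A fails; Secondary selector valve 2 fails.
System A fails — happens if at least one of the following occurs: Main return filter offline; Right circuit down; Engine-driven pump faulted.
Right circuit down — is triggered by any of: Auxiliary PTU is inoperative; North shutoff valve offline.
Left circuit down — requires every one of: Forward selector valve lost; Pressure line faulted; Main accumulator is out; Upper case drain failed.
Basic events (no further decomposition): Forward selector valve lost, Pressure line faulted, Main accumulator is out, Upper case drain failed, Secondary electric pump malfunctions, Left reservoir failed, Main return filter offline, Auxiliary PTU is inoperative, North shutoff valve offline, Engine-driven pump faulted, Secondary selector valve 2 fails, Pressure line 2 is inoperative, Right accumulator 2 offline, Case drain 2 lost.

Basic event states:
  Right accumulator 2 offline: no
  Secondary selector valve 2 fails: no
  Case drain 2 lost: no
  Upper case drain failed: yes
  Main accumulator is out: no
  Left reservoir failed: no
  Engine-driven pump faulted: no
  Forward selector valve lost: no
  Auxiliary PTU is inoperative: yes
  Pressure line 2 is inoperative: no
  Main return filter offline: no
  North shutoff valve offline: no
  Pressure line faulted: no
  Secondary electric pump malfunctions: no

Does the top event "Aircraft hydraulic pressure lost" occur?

Left circuit down [AND]: Forward selector valve lost=not, Pressure line faulted=not, Main accumulator is out=not, Upper case drain failed=occurs → not all inputs occur → does not occur.
Right circuit down [OR]: Auxiliary PTU is inoperative=occurs, North shutoff valve offline=not → at least one input occurs → occurs.
System A fails [OR]: Main return filter offline=not, Right circuit down=occurs, Engine-driven pump faulted=not → at least one input occurs → occurs.
System B unavailable [OR]: Secondary electric pump malfunctions=not, Left reservoir failed=not, System A fails=occurs, Secondary selector valve 2 fails=not → at least one input occurs → occurs.
PTU path fails [OR]: Pressure line 2 is inoperative=not, Right accumulator 2 offline=not, Case drain 2 lost=not → no input occurs → does not occur.
Aircraft hydraulic pressure lost [OR]: Left circuit down=not, System B unavailable=occurs, PTU path fails=not → at least one input occurs → occurs.

Yes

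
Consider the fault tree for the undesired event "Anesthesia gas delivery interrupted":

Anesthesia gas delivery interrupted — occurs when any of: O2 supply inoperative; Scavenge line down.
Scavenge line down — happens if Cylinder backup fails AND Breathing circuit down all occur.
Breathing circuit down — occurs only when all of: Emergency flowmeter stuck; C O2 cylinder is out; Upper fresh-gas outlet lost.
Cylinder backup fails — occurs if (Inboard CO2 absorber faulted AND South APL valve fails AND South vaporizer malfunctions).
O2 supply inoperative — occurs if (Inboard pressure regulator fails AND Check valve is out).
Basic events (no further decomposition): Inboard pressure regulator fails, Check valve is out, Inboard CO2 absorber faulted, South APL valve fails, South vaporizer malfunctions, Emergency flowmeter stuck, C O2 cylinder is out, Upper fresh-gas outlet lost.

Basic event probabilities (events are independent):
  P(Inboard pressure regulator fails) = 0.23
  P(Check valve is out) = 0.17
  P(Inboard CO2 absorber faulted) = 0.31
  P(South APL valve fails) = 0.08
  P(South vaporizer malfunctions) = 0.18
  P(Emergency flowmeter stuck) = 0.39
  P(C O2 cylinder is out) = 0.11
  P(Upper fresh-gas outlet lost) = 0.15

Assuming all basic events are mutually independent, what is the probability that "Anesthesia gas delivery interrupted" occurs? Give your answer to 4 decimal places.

0.0391

P(O2 supply inoperative) [AND] = 0.23 × 0.17 = 0.039100
P(Cylinder backup fails) [AND] = 0.31 × 0.08 × 0.18 = 0.004464
P(Breathing circuit down) [AND] = 0.39 × 0.11 × 0.15 = 0.006435
P(Scavenge line down) [AND] = 0.004464 × 0.006435 = 0.000029
P(Anesthesia gas delivery interrupted) [OR] = 1 − (1−0.039100) × (1−0.000029) = 0.039128
Rounded to 4 decimal places: P(Anesthesia gas delivery interrupted) ≈ 0.0391.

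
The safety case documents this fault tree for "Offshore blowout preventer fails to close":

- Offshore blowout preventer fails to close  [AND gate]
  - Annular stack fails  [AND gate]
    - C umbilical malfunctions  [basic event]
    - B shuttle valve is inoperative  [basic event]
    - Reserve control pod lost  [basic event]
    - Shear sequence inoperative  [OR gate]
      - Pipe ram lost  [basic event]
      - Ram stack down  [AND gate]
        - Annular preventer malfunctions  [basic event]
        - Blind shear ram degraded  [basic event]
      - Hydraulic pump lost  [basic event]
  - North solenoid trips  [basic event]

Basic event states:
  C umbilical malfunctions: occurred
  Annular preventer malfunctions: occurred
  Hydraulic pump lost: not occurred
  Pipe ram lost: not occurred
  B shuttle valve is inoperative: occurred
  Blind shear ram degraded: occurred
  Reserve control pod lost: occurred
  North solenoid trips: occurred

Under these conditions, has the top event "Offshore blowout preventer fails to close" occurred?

Ram stack down [AND]: Annular preventer malfunctions=occurs, Blind shear ram degraded=occurs → all inputs occur → occurs.
Shear sequence inoperative [OR]: Pipe ram lost=not, Ram stack down=occurs, Hydraulic pump lost=not → at least one input occurs → occurs.
Annular stack fails [AND]: C umbilical malfunctions=occurs, B shuttle valve is inoperative=occurs, Reserve control pod lost=occurs, Shear sequence inoperative=occurs → all inputs occur → occurs.
Offshore blowout preventer fails to close [AND]: Annular stack fails=occurs, North solenoid trips=occurs → all inputs occur → occurs.

Yes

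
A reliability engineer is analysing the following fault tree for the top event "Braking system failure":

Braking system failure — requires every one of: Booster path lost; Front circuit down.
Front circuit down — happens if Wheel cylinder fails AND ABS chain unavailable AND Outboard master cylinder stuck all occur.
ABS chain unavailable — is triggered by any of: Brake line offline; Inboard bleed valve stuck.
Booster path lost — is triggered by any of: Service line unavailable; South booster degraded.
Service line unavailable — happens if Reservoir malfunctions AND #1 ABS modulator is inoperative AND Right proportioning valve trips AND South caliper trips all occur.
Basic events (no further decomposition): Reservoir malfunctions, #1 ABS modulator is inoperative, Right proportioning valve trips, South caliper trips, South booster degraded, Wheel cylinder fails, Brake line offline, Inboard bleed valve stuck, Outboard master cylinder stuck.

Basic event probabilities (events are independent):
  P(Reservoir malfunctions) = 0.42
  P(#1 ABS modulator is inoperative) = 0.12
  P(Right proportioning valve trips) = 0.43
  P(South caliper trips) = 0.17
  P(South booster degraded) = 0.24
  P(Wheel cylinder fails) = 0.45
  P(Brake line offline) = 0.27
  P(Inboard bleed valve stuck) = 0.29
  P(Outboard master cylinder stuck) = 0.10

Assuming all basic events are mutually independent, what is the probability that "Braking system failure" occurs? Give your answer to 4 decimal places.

P(Service line unavailable) [AND] = 0.42 × 0.12 × 0.43 × 0.17 = 0.003684
P(Booster path lost) [OR] = 1 − (1−0.003684) × (1−0.24) = 0.242800
P(ABS chain unavailable) [OR] = 1 − (1−0.27) × (1−0.29) = 0.481700
P(Front circuit down) [AND] = 0.45 × 0.481700 × 0.10 = 0.021677
P(Braking system failure) [AND] = 0.242800 × 0.021677 = 0.005263
Rounded to 4 decimal places: P(Braking system failure) ≈ 0.0053.

0.0053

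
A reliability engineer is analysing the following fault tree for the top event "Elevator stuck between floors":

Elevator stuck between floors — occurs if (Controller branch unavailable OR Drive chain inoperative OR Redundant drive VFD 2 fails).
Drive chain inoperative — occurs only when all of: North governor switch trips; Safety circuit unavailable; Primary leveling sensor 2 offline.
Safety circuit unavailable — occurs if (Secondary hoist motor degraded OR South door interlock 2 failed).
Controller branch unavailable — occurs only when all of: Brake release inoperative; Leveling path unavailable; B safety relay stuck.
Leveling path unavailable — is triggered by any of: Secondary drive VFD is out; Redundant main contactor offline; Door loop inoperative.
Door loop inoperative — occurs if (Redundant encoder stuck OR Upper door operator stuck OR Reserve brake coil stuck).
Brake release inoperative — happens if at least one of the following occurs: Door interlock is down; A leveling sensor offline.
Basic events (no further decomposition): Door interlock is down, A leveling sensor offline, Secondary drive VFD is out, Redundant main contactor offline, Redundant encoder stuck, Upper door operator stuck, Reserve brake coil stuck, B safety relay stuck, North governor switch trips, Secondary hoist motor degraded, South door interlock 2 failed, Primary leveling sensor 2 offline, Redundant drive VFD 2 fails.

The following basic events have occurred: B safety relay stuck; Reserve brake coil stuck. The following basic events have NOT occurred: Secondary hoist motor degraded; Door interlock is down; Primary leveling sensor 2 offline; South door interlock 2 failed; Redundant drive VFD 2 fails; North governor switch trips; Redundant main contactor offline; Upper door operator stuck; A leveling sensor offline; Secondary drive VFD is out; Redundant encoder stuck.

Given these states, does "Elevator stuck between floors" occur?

No

Brake release inoperative [OR]: Door interlock is down=not, A leveling sensor offline=not → no input occurs → does not occur.
Door loop inoperative [OR]: Redundant encoder stuck=not, Upper door operator stuck=not, Reserve brake coil stuck=occurs → at least one input occurs → occurs.
Leveling path unavailable [OR]: Secondary drive VFD is out=not, Redundant main contactor offline=not, Door loop inoperative=occurs → at least one input occurs → occurs.
Controller branch unavailable [AND]: Brake release inoperative=not, Leveling path unavailable=occurs, B safety relay stuck=occurs → not all inputs occur → does not occur.
Safety circuit unavailable [OR]: Secondary hoist motor degraded=not, South door interlock 2 failed=not → no input occurs → does not occur.
Drive chain inoperative [AND]: North governor switch trips=not, Safety circuit unavailable=not, Primary leveling sensor 2 offline=not → not all inputs occur → does not occur.
Elevator stuck between floors [OR]: Controller branch unavailable=not, Drive chain inoperative=not, Redundant drive VFD 2 fails=not → no input occurs → does not occur.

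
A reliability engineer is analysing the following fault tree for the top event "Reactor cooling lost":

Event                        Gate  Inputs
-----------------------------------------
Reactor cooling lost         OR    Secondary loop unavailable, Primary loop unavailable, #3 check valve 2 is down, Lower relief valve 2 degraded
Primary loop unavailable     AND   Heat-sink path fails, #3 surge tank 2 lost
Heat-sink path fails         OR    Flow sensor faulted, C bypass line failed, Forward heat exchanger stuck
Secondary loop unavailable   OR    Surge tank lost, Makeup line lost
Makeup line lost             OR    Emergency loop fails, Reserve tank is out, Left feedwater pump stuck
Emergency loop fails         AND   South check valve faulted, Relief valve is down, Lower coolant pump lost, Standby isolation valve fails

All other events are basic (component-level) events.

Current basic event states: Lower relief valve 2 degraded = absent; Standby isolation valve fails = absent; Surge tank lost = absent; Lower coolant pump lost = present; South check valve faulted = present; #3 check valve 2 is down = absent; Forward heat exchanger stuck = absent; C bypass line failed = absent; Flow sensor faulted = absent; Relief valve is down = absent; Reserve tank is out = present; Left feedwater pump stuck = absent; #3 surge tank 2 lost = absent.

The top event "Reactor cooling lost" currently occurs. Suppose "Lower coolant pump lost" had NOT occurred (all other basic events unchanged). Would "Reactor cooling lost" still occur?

Yes

Counterfactual: set "Lower coolant pump lost" to not occurred.
Emergency loop fails [AND]: South check valve faulted=occurs, Relief valve is down=not, Lower coolant pump lost=not, Standby isolation valve fails=not → not all inputs occur → does not occur.
Makeup line lost [OR]: Emergency loop fails=not, Reserve tank is out=occurs, Left feedwater pump stuck=not → at least one input occurs → occurs.
Secondary loop unavailable [OR]: Surge tank lost=not, Makeup line lost=occurs → at least one input occurs → occurs.
Heat-sink path fails [OR]: Flow sensor faulted=not, C bypass line failed=not, Forward heat exchanger stuck=not → no input occurs → does not occur.
Primary loop unavailable [AND]: Heat-sink path fails=not, #3 surge tank 2 lost=not → not all inputs occur → does not occur.
Reactor cooling lost [OR]: Secondary loop unavailable=occurs, Primary loop unavailable=not, #3 check valve 2 is down=not, Lower relief valve 2 degraded=not → at least one input occurs → occurs.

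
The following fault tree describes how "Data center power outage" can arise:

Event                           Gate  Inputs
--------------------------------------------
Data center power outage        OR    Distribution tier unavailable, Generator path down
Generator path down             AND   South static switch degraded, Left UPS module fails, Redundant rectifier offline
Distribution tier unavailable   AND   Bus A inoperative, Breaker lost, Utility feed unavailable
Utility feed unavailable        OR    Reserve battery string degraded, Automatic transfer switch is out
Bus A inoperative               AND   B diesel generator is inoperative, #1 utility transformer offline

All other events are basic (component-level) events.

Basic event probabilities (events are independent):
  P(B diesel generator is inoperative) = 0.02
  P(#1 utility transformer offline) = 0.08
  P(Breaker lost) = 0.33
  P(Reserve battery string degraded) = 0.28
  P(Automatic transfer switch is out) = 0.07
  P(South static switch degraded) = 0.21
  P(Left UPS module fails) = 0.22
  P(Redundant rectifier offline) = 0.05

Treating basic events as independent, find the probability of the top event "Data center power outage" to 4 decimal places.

P(Bus A inoperative) [AND] = 0.02 × 0.08 = 0.001600
P(Utility feed unavailable) [OR] = 1 − (1−0.28) × (1−0.07) = 0.330400
P(Distribution tier unavailable) [AND] = 0.001600 × 0.33 × 0.330400 = 0.000174
P(Generator path down) [AND] = 0.21 × 0.22 × 0.05 = 0.002310
P(Data center power outage) [OR] = 1 − (1−0.000174) × (1−0.002310) = 0.002484
Rounded to 4 decimal places: P(Data center power outage) ≈ 0.0025.

0.0025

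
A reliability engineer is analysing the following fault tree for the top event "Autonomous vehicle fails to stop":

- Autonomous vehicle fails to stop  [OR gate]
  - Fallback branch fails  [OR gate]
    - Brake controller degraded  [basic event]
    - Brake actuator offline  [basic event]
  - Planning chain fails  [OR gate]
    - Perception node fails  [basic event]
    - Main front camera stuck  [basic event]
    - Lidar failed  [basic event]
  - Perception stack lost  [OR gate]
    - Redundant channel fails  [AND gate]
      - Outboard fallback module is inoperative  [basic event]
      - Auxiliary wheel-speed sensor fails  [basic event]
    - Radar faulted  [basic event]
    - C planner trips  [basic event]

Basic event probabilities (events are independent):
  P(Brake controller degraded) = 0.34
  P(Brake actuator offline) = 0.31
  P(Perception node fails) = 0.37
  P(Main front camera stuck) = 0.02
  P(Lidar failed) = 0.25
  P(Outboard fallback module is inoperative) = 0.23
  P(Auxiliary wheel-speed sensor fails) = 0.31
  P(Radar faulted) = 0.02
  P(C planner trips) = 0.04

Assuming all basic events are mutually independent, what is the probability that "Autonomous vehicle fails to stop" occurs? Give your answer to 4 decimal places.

0.8158

P(Fallback branch fails) [OR] = 1 − (1−0.34) × (1−0.31) = 0.544600
P(Planning chain fails) [OR] = 1 − (1−0.37) × (1−0.02) × (1−0.25) = 0.536950
P(Redundant channel fails) [AND] = 0.23 × 0.31 = 0.071300
P(Perception stack lost) [OR] = 1 − (1−0.071300) × (1−0.02) × (1−0.04) = 0.126279
P(Autonomous vehicle fails to stop) [OR] = 1 − (1−0.544600) × (1−0.536950) × (1−0.126279) = 0.815756
Rounded to 4 decimal places: P(Autonomous vehicle fails to stop) ≈ 0.8158.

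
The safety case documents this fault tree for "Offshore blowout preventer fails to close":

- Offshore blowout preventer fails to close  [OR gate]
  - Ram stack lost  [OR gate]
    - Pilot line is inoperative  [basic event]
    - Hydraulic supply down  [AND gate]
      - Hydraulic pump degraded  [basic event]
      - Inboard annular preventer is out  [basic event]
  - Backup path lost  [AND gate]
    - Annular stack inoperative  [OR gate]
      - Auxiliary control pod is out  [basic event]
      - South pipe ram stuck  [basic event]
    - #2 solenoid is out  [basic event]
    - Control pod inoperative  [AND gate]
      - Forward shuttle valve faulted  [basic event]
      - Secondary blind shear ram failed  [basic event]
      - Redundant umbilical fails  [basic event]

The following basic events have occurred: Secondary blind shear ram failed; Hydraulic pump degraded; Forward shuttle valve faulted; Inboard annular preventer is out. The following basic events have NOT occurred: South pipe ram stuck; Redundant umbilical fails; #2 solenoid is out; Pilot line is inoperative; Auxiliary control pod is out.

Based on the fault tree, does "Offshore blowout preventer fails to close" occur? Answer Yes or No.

Yes

Hydraulic supply down [AND]: Hydraulic pump degraded=occurs, Inboard annular preventer is out=occurs → all inputs occur → occurs.
Ram stack lost [OR]: Pilot line is inoperative=not, Hydraulic supply down=occurs → at least one input occurs → occurs.
Annular stack inoperative [OR]: Auxiliary control pod is out=not, South pipe ram stuck=not → no input occurs → does not occur.
Control pod inoperative [AND]: Forward shuttle valve faulted=occurs, Secondary blind shear ram failed=occurs, Redundant umbilical fails=not → not all inputs occur → does not occur.
Backup path lost [AND]: Annular stack inoperative=not, #2 solenoid is out=not, Control pod inoperative=not → not all inputs occur → does not occur.
Offshore blowout preventer fails to close [OR]: Ram stack lost=occurs, Backup path lost=not → at least one input occurs → occurs.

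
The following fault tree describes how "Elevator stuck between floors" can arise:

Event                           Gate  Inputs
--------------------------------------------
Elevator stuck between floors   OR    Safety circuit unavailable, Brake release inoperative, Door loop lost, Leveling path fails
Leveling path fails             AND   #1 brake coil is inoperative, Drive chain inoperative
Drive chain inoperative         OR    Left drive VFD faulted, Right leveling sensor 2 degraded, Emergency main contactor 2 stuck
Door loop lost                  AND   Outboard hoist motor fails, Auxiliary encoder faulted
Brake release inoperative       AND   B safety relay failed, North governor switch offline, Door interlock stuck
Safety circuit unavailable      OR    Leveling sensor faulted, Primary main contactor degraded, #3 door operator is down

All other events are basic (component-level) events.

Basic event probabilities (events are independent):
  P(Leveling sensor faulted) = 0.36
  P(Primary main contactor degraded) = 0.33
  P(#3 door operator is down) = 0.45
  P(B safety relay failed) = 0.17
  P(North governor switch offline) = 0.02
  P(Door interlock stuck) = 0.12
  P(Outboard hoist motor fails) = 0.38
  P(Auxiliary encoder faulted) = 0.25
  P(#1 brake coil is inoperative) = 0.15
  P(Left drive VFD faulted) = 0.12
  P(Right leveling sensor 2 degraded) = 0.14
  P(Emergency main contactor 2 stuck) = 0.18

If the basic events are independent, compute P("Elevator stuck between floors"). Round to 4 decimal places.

P(Safety circuit unavailable) [OR] = 1 − (1−0.36) × (1−0.33) × (1−0.45) = 0.764160
P(Brake release inoperative) [AND] = 0.17 × 0.02 × 0.12 = 0.000408
P(Door loop lost) [AND] = 0.38 × 0.25 = 0.095000
P(Drive chain inoperative) [OR] = 1 − (1−0.12) × (1−0.14) × (1−0.18) = 0.379424
P(Leveling path fails) [AND] = 0.15 × 0.379424 = 0.056914
P(Elevator stuck between floors) [OR] = 1 − (1−0.764160) × (1−0.000408) × (1−0.095000) × (1−0.056914) = 0.798794
Rounded to 4 decimal places: P(Elevator stuck between floors) ≈ 0.7988.

0.7988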